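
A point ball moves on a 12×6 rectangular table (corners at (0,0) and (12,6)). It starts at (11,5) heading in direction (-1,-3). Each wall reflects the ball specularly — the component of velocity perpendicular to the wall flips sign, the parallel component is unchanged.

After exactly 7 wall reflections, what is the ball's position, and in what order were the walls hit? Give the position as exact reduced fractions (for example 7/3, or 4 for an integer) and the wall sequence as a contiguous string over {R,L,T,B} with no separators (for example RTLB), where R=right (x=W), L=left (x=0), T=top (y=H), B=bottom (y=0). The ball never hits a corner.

Final position: (2/3,6)
Wall sequence: BTBTBLT

1. t=5/3 → B at (28/3,0); v=(-1,3)
2. t=2 → T at (22/3,6); v=(-1,-3)
3. t=2 → B at (16/3,0); v=(-1,3)
4. t=2 → T at (10/3,6); v=(-1,-3)
5. t=2 → B at (4/3,0); v=(-1,3)
6. t=4/3 → L at (0,4); v=(1,3)
7. t=2/3 → T at (2/3,6); v=(1,-3)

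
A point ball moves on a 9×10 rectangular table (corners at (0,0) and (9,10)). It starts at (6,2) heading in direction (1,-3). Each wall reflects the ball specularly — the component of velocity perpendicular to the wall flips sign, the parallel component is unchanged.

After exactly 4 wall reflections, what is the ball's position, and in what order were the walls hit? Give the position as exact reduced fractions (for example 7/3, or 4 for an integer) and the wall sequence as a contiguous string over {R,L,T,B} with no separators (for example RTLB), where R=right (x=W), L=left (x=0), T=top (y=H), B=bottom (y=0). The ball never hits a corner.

1. t=2/3 → B at (20/3,0); v=(1,3)
2. t=7/3 → R at (9,7); v=(-1,3)
3. t=1 → T at (8,10); v=(-1,-3)
4. t=10/3 → B at (14/3,0); v=(-1,3)

Final position: (14/3,0)
Wall sequence: BRTB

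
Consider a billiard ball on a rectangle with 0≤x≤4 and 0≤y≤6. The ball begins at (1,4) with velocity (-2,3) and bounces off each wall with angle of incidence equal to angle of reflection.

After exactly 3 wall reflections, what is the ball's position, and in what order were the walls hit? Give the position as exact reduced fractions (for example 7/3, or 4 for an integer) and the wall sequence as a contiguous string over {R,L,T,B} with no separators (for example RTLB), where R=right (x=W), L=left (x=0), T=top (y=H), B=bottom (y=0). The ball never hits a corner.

1. t=1/2 → L at (0,11/2); v=(2,3)
2. t=1/6 → T at (1/3,6); v=(2,-3)
3. t=11/6 → R at (4,1/2); v=(-2,-3)

Final position: (4,1/2)
Wall sequence: LTR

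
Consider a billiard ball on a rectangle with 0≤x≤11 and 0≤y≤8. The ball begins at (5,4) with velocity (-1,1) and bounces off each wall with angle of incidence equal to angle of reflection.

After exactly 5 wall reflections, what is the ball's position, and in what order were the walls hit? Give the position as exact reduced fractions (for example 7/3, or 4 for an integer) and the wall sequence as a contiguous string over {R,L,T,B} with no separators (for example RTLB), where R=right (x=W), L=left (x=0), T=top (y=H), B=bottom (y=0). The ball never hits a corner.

1. t=4 → T at (1,8); v=(-1,-1)
2. t=1 → L at (0,7); v=(1,-1)
3. t=7 → B at (7,0); v=(1,1)
4. t=4 → R at (11,4); v=(-1,1)
5. t=4 → T at (7,8); v=(-1,-1)

Final position: (7,8)
Wall sequence: TLBRT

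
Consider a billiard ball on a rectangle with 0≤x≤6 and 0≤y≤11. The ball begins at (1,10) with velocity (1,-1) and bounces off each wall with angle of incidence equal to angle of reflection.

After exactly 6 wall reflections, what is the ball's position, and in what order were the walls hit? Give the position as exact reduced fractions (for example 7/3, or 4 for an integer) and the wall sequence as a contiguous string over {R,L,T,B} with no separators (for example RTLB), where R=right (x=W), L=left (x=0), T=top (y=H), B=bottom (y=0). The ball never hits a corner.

1. t=5 → R at (6,5); v=(-1,-1)
2. t=5 → B at (1,0); v=(-1,1)
3. t=1 → L at (0,1); v=(1,1)
4. t=6 → R at (6,7); v=(-1,1)
5. t=4 → T at (2,11); v=(-1,-1)
6. t=2 → L at (0,9); v=(1,-1)

Final position: (0,9)
Wall sequence: RBLRTL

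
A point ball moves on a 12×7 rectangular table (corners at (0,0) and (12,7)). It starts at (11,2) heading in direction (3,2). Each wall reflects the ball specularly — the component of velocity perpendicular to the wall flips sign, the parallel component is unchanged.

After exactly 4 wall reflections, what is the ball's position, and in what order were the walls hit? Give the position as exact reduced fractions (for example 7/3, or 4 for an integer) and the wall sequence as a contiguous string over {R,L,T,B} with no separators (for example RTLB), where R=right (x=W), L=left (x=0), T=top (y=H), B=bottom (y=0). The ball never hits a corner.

Final position: (5,0)
Wall sequence: RTLB

1. t=1/3 → R at (12,8/3); v=(-3,2)
2. t=13/6 → T at (11/2,7); v=(-3,-2)
3. t=11/6 → L at (0,10/3); v=(3,-2)
4. t=5/3 → B at (5,0); v=(3,2)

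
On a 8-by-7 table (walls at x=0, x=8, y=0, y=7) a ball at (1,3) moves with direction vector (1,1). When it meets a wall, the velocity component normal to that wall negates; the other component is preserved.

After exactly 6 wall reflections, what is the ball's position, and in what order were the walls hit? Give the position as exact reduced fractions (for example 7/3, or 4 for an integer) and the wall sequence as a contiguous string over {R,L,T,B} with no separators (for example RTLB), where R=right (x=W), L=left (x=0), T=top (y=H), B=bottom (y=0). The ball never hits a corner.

Final position: (8,2)
Wall sequence: TRBLTR

1. t=4 → T at (5,7); v=(1,-1)
2. t=3 → R at (8,4); v=(-1,-1)
3. t=4 → B at (4,0); v=(-1,1)
4. t=4 → L at (0,4); v=(1,1)
5. t=3 → T at (3,7); v=(1,-1)
6. t=5 → R at (8,2); v=(-1,-1)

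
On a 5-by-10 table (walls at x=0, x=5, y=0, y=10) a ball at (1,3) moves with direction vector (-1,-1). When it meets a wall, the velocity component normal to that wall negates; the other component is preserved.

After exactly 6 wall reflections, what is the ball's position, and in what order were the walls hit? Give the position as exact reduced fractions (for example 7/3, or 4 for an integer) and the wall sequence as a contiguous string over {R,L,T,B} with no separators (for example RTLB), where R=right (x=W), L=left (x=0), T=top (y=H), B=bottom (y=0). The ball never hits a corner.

1. t=1 → L at (0,2); v=(1,-1)
2. t=2 → B at (2,0); v=(1,1)
3. t=3 → R at (5,3); v=(-1,1)
4. t=5 → L at (0,8); v=(1,1)
5. t=2 → T at (2,10); v=(1,-1)
6. t=3 → R at (5,7); v=(-1,-1)

Final position: (5,7)
Wall sequence: LBRLTR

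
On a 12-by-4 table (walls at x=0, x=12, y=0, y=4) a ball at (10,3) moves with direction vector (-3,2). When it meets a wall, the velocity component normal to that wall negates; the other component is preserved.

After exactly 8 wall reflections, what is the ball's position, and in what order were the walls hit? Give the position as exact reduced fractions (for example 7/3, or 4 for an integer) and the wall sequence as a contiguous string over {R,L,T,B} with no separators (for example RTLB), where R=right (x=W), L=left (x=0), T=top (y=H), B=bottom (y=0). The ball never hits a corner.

Final position: (5/2,0)
Wall sequence: TBLTBRTB

1. t=1/2 → T at (17/2,4); v=(-3,-2)
2. t=2 → B at (5/2,0); v=(-3,2)
3. t=5/6 → L at (0,5/3); v=(3,2)
4. t=7/6 → T at (7/2,4); v=(3,-2)
5. t=2 → B at (19/2,0); v=(3,2)
6. t=5/6 → R at (12,5/3); v=(-3,2)
7. t=7/6 → T at (17/2,4); v=(-3,-2)
8. t=2 → B at (5/2,0); v=(-3,2)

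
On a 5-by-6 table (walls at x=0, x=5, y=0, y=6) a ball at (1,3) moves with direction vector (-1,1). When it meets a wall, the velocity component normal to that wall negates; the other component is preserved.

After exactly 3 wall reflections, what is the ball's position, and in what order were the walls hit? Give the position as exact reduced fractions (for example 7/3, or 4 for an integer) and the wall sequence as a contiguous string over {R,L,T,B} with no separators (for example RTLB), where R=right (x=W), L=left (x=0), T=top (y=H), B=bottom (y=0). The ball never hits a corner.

Final position: (5,3)
Wall sequence: LTR

1. t=1 → L at (0,4); v=(1,1)
2. t=2 → T at (2,6); v=(1,-1)
3. t=3 → R at (5,3); v=(-1,-1)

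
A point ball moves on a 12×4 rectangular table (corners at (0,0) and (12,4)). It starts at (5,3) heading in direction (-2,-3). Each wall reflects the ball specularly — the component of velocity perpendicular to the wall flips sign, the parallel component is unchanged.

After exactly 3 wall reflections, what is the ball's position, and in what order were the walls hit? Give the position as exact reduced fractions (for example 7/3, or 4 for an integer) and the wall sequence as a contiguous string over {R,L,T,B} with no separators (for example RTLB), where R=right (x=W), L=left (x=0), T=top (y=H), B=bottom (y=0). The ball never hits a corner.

Final position: (0,7/2)
Wall sequence: BTL

1. t=1 → B at (3,0); v=(-2,3)
2. t=4/3 → T at (1/3,4); v=(-2,-3)
3. t=1/6 → L at (0,7/2); v=(2,-3)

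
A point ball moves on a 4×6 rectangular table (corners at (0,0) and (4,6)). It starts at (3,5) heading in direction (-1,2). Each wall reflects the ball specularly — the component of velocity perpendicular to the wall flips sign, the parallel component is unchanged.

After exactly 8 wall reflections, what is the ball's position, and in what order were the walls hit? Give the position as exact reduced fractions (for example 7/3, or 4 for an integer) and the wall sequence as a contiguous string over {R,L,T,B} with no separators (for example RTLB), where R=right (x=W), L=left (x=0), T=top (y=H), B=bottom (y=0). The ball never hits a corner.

Final position: (3/2,6)
Wall sequence: TLBTRBLT

1. t=1/2 → T at (5/2,6); v=(-1,-2)
2. t=5/2 → L at (0,1); v=(1,-2)
3. t=1/2 → B at (1/2,0); v=(1,2)
4. t=3 → T at (7/2,6); v=(1,-2)
5. t=1/2 → R at (4,5); v=(-1,-2)
6. t=5/2 → B at (3/2,0); v=(-1,2)
7. t=3/2 → L at (0,3); v=(1,2)
8. t=3/2 → T at (3/2,6); v=(1,-2)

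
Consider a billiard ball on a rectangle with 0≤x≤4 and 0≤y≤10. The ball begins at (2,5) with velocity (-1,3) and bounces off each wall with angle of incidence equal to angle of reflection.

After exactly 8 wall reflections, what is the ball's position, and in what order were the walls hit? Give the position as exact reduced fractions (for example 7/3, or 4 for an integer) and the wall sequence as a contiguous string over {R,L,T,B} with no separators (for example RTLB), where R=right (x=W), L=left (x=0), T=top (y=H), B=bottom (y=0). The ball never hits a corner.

Final position: (4,7)
Wall sequence: TLBRTLBR

1. t=5/3 → T at (1/3,10); v=(-1,-3)
2. t=1/3 → L at (0,9); v=(1,-3)
3. t=3 → B at (3,0); v=(1,3)
4. t=1 → R at (4,3); v=(-1,3)
5. t=7/3 → T at (5/3,10); v=(-1,-3)
6. t=5/3 → L at (0,5); v=(1,-3)
7. t=5/3 → B at (5/3,0); v=(1,3)
8. t=7/3 → R at (4,7); v=(-1,3)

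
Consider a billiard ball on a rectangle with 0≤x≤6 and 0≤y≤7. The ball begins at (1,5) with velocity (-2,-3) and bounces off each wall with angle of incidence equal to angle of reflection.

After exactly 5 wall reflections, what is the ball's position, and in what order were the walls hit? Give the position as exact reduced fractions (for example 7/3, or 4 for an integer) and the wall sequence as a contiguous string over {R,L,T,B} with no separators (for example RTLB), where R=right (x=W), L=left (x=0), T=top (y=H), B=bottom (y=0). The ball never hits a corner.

1. t=1/2 → L at (0,7/2); v=(2,-3)
2. t=7/6 → B at (7/3,0); v=(2,3)
3. t=11/6 → R at (6,11/2); v=(-2,3)
4. t=1/2 → T at (5,7); v=(-2,-3)
5. t=7/3 → B at (1/3,0); v=(-2,3)

Final position: (1/3,0)
Wall sequence: LBRTB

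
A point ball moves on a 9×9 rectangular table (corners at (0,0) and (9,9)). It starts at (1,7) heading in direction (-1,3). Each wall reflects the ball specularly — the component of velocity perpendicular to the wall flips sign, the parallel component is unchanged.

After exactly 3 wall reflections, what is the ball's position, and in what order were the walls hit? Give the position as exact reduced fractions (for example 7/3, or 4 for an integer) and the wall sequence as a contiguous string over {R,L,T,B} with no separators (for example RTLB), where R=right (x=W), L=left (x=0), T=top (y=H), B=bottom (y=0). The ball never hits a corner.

Final position: (8/3,0)
Wall sequence: TLB

1. t=2/3 → T at (1/3,9); v=(-1,-3)
2. t=1/3 → L at (0,8); v=(1,-3)
3. t=8/3 → B at (8/3,0); v=(1,3)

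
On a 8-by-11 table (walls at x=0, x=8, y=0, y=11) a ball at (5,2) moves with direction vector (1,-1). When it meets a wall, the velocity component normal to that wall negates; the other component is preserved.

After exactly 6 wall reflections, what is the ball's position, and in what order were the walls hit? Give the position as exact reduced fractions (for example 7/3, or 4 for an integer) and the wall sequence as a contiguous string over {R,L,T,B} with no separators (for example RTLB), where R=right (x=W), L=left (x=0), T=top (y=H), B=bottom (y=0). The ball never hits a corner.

1. t=2 → B at (7,0); v=(1,1)
2. t=1 → R at (8,1); v=(-1,1)
3. t=8 → L at (0,9); v=(1,1)
4. t=2 → T at (2,11); v=(1,-1)
5. t=6 → R at (8,5); v=(-1,-1)
6. t=5 → B at (3,0); v=(-1,1)

Final position: (3,0)
Wall sequence: BRLTRB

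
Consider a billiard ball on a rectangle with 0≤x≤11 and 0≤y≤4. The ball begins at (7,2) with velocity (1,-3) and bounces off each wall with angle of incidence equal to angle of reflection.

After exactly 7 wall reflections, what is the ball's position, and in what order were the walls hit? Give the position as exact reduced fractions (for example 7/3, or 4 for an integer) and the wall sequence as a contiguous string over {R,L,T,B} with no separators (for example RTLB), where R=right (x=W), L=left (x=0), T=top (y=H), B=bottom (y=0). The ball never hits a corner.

1. t=2/3 → B at (23/3,0); v=(1,3)
2. t=4/3 → T at (9,4); v=(1,-3)
3. t=4/3 → B at (31/3,0); v=(1,3)
4. t=2/3 → R at (11,2); v=(-1,3)
5. t=2/3 → T at (31/3,4); v=(-1,-3)
6. t=4/3 → B at (9,0); v=(-1,3)
7. t=4/3 → T at (23/3,4); v=(-1,-3)

Final position: (23/3,4)
Wall sequence: BTBRTBT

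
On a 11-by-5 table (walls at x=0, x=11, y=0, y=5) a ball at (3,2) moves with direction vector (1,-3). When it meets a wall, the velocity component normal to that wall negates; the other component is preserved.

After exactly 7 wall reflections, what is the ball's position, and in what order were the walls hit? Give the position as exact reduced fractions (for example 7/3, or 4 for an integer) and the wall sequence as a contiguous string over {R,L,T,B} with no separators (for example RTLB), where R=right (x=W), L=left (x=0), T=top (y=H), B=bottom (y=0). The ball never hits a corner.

1. t=2/3 → B at (11/3,0); v=(1,3)
2. t=5/3 → T at (16/3,5); v=(1,-3)
3. t=5/3 → B at (7,0); v=(1,3)
4. t=5/3 → T at (26/3,5); v=(1,-3)
5. t=5/3 → B at (31/3,0); v=(1,3)
6. t=2/3 → R at (11,2); v=(-1,3)
7. t=1 → T at (10,5); v=(-1,-3)

Final position: (10,5)
Wall sequence: BTBTBRT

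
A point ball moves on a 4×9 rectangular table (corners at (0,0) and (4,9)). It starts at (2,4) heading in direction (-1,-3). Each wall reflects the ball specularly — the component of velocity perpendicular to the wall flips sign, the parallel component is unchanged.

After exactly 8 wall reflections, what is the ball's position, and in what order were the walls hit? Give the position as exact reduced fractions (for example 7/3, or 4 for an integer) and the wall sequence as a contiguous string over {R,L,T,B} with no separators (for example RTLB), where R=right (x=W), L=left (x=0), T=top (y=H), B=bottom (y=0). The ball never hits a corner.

1. t=4/3 → B at (2/3,0); v=(-1,3)
2. t=2/3 → L at (0,2); v=(1,3)
3. t=7/3 → T at (7/3,9); v=(1,-3)
4. t=5/3 → R at (4,4); v=(-1,-3)
5. t=4/3 → B at (8/3,0); v=(-1,3)
6. t=8/3 → L at (0,8); v=(1,3)
7. t=1/3 → T at (1/3,9); v=(1,-3)
8. t=3 → B at (10/3,0); v=(1,3)

Final position: (10/3,0)
Wall sequence: BLTRBLTB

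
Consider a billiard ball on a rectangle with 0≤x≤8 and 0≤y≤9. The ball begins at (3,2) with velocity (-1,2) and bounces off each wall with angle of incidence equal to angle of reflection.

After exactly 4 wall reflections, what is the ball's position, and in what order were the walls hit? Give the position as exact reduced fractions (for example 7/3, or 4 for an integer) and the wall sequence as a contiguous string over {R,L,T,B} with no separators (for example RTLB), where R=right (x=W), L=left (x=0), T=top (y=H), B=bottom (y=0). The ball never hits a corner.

Final position: (8,6)
Wall sequence: LTBR

1. t=3 → L at (0,8); v=(1,2)
2. t=1/2 → T at (1/2,9); v=(1,-2)
3. t=9/2 → B at (5,0); v=(1,2)
4. t=3 → R at (8,6); v=(-1,2)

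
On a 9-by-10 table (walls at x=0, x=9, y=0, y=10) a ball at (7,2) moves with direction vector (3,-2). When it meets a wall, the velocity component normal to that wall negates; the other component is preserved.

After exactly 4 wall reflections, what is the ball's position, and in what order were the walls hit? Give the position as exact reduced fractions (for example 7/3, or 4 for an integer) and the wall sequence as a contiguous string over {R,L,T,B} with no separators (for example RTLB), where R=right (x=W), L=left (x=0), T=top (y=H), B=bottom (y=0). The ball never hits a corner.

Final position: (7,10)
Wall sequence: RBLT

1. t=2/3 → R at (9,2/3); v=(-3,-2)
2. t=1/3 → B at (8,0); v=(-3,2)
3. t=8/3 → L at (0,16/3); v=(3,2)
4. t=7/3 → T at (7,10); v=(3,-2)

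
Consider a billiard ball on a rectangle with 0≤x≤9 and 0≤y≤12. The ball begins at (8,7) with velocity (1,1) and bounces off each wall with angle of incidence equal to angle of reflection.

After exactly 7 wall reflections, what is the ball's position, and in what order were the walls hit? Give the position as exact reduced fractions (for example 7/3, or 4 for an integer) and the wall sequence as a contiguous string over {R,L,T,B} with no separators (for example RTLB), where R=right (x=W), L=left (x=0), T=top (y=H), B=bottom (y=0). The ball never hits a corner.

Final position: (1,12)
Wall sequence: RTLBRLT

1. t=1 → R at (9,8); v=(-1,1)
2. t=4 → T at (5,12); v=(-1,-1)
3. t=5 → L at (0,7); v=(1,-1)
4. t=7 → B at (7,0); v=(1,1)
5. t=2 → R at (9,2); v=(-1,1)
6. t=9 → L at (0,11); v=(1,1)
7. t=1 → T at (1,12); v=(1,-1)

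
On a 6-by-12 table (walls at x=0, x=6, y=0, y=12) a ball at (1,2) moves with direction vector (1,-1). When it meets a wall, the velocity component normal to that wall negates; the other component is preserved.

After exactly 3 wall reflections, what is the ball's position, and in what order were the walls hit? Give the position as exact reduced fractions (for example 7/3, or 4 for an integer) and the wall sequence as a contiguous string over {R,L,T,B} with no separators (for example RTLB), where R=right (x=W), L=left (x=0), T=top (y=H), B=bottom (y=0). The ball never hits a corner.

1. t=2 → B at (3,0); v=(1,1)
2. t=3 → R at (6,3); v=(-1,1)
3. t=6 → L at (0,9); v=(1,1)

Final position: (0,9)
Wall sequence: BRL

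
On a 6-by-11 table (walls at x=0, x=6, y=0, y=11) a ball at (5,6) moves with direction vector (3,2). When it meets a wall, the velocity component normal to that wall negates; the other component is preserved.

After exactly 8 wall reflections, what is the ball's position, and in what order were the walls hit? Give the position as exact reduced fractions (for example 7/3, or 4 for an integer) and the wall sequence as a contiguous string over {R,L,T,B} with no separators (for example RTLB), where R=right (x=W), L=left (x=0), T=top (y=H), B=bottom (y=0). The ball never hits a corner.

1. t=1/3 → R at (6,20/3); v=(-3,2)
2. t=2 → L at (0,32/3); v=(3,2)
3. t=1/6 → T at (1/2,11); v=(3,-2)
4. t=11/6 → R at (6,22/3); v=(-3,-2)
5. t=2 → L at (0,10/3); v=(3,-2)
6. t=5/3 → B at (5,0); v=(3,2)
7. t=1/3 → R at (6,2/3); v=(-3,2)
8. t=2 → L at (0,14/3); v=(3,2)

Final position: (0,14/3)
Wall sequence: RLTRLBRL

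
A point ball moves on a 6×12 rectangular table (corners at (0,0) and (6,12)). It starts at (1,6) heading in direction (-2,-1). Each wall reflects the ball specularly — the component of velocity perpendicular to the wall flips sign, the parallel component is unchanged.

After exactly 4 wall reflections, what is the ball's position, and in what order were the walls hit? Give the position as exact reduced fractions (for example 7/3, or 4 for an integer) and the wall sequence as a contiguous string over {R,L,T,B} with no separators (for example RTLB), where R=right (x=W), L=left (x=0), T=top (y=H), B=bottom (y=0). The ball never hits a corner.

1. t=1/2 → L at (0,11/2); v=(2,-1)
2. t=3 → R at (6,5/2); v=(-2,-1)
3. t=5/2 → B at (1,0); v=(-2,1)
4. t=1/2 → L at (0,1/2); v=(2,1)

Final position: (0,1/2)
Wall sequence: LRBL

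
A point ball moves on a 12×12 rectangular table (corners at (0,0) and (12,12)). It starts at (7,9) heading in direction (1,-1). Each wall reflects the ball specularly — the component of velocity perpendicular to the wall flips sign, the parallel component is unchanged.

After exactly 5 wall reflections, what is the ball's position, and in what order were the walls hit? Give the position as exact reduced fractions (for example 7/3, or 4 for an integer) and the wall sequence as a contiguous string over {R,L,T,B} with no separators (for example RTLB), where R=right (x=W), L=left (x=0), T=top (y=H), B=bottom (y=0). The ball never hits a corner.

Final position: (12,4)
Wall sequence: RBLTR

1. t=5 → R at (12,4); v=(-1,-1)
2. t=4 → B at (8,0); v=(-1,1)
3. t=8 → L at (0,8); v=(1,1)
4. t=4 → T at (4,12); v=(1,-1)
5. t=8 → R at (12,4); v=(-1,-1)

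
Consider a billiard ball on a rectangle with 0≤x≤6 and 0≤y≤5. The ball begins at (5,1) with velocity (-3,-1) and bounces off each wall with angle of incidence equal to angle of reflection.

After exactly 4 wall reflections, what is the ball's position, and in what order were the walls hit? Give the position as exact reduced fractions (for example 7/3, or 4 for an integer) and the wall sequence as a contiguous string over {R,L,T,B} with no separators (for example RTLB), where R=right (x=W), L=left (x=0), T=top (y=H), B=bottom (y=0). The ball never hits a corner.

Final position: (0,14/3)
Wall sequence: BLRL

1. t=1 → B at (2,0); v=(-3,1)
2. t=2/3 → L at (0,2/3); v=(3,1)
3. t=2 → R at (6,8/3); v=(-3,1)
4. t=2 → L at (0,14/3); v=(3,1)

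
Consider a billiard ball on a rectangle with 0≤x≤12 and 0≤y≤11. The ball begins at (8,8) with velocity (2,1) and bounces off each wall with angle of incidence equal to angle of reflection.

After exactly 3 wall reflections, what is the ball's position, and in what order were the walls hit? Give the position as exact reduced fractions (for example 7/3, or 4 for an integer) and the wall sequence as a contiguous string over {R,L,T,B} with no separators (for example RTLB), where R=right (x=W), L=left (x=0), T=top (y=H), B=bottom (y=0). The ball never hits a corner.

1. t=2 → R at (12,10); v=(-2,1)
2. t=1 → T at (10,11); v=(-2,-1)
3. t=5 → L at (0,6); v=(2,-1)

Final position: (0,6)
Wall sequence: RTL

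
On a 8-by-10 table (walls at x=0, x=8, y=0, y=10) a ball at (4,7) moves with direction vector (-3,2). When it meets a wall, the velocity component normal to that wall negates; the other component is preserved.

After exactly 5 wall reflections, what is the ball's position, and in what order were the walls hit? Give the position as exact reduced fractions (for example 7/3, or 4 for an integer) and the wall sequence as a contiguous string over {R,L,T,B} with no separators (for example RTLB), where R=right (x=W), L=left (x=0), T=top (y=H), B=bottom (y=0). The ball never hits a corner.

1. t=4/3 → L at (0,29/3); v=(3,2)
2. t=1/6 → T at (1/2,10); v=(3,-2)
3. t=5/2 → R at (8,5); v=(-3,-2)
4. t=5/2 → B at (1/2,0); v=(-3,2)
5. t=1/6 → L at (0,1/3); v=(3,2)

Final position: (0,1/3)
Wall sequence: LTRBL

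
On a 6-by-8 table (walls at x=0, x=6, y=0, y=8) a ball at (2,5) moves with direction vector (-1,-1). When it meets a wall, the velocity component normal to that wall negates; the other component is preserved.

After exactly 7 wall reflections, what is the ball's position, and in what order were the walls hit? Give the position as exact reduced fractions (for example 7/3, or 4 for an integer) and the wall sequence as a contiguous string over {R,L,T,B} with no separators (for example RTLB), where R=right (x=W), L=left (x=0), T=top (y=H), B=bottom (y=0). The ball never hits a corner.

Final position: (5,0)
Wall sequence: LBRTLRB

1. t=2 → L at (0,3); v=(1,-1)
2. t=3 → B at (3,0); v=(1,1)
3. t=3 → R at (6,3); v=(-1,1)
4. t=5 → T at (1,8); v=(-1,-1)
5. t=1 → L at (0,7); v=(1,-1)
6. t=6 → R at (6,1); v=(-1,-1)
7. t=1 → B at (5,0); v=(-1,1)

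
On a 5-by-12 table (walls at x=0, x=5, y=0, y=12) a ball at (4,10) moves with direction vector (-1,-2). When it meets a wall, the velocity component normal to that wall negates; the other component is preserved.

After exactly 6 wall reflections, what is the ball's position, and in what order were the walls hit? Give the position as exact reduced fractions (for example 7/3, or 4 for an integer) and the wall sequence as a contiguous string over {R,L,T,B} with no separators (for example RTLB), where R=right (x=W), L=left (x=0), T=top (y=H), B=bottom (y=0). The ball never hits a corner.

Final position: (3,0)
Wall sequence: LBRTLB

1. t=4 → L at (0,2); v=(1,-2)
2. t=1 → B at (1,0); v=(1,2)
3. t=4 → R at (5,8); v=(-1,2)
4. t=2 → T at (3,12); v=(-1,-2)
5. t=3 → L at (0,6); v=(1,-2)
6. t=3 → B at (3,0); v=(1,2)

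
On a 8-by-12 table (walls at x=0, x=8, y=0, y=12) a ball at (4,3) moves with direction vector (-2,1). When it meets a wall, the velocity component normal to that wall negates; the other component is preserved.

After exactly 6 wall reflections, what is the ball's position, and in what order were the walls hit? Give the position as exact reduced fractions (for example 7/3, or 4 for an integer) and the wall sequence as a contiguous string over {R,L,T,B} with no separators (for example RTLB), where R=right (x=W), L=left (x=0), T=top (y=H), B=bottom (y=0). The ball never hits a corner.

1. t=2 → L at (0,5); v=(2,1)
2. t=4 → R at (8,9); v=(-2,1)
3. t=3 → T at (2,12); v=(-2,-1)
4. t=1 → L at (0,11); v=(2,-1)
5. t=4 → R at (8,7); v=(-2,-1)
6. t=4 → L at (0,3); v=(2,-1)

Final position: (0,3)
Wall sequence: LRTLRL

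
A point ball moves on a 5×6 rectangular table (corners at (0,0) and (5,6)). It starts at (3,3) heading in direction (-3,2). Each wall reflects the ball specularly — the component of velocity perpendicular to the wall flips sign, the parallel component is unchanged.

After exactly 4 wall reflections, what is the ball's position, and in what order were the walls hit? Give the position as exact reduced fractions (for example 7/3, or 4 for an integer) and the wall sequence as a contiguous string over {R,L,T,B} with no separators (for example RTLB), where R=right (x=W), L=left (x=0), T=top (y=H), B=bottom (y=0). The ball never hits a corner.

1. t=1 → L at (0,5); v=(3,2)
2. t=1/2 → T at (3/2,6); v=(3,-2)
3. t=7/6 → R at (5,11/3); v=(-3,-2)
4. t=5/3 → L at (0,1/3); v=(3,-2)

Final position: (0,1/3)
Wall sequence: LTRL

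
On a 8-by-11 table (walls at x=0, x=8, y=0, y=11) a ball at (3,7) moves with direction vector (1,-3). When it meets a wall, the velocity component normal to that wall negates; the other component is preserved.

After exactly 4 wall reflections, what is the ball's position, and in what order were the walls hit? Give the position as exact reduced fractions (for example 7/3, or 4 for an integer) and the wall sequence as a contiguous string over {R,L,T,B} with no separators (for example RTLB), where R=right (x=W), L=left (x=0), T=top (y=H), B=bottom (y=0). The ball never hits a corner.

Final position: (10/3,0)
Wall sequence: BRTB

1. t=7/3 → B at (16/3,0); v=(1,3)
2. t=8/3 → R at (8,8); v=(-1,3)
3. t=1 → T at (7,11); v=(-1,-3)
4. t=11/3 → B at (10/3,0); v=(-1,3)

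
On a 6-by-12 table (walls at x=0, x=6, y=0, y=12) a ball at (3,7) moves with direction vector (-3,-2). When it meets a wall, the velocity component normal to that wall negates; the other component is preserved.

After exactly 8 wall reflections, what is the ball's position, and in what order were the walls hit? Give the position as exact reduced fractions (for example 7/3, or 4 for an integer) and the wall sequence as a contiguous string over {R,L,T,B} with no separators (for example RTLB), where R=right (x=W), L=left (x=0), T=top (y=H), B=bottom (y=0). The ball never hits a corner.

1. t=1 → L at (0,5); v=(3,-2)
2. t=2 → R at (6,1); v=(-3,-2)
3. t=1/2 → B at (9/2,0); v=(-3,2)
4. t=3/2 → L at (0,3); v=(3,2)
5. t=2 → R at (6,7); v=(-3,2)
6. t=2 → L at (0,11); v=(3,2)
7. t=1/2 → T at (3/2,12); v=(3,-2)
8. t=3/2 → R at (6,9); v=(-3,-2)

Final position: (6,9)
Wall sequence: LRBLRLTR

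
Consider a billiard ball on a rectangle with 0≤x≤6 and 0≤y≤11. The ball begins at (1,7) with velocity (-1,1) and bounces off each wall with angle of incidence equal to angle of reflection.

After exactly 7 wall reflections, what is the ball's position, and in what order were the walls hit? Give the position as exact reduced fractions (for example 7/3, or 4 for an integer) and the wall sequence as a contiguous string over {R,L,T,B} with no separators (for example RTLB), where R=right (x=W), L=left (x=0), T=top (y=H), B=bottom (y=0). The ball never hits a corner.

Final position: (0,10)
Wall sequence: LTRLBRL

1. t=1 → L at (0,8); v=(1,1)
2. t=3 → T at (3,11); v=(1,-1)
3. t=3 → R at (6,8); v=(-1,-1)
4. t=6 → L at (0,2); v=(1,-1)
5. t=2 → B at (2,0); v=(1,1)
6. t=4 → R at (6,4); v=(-1,1)
7. t=6 → L at (0,10); v=(1,1)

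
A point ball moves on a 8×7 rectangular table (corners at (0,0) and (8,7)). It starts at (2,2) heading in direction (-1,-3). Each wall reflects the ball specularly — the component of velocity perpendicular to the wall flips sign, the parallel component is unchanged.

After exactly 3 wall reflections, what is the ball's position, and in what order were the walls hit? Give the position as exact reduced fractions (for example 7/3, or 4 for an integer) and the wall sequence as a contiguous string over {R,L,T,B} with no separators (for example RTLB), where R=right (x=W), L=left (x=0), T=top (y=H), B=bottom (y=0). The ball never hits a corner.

1. t=2/3 → B at (4/3,0); v=(-1,3)
2. t=4/3 → L at (0,4); v=(1,3)
3. t=1 → T at (1,7); v=(1,-3)

Final position: (1,7)
Wall sequence: BLT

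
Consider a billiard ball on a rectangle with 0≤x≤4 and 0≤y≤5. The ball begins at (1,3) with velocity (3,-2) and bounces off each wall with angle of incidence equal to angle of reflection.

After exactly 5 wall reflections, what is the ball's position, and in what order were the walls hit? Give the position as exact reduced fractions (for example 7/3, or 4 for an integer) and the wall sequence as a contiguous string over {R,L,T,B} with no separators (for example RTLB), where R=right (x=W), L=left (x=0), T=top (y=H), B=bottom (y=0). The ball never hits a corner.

1. t=1 → R at (4,1); v=(-3,-2)
2. t=1/2 → B at (5/2,0); v=(-3,2)
3. t=5/6 → L at (0,5/3); v=(3,2)
4. t=4/3 → R at (4,13/3); v=(-3,2)
5. t=1/3 → T at (3,5); v=(-3,-2)

Final position: (3,5)
Wall sequence: RBLRT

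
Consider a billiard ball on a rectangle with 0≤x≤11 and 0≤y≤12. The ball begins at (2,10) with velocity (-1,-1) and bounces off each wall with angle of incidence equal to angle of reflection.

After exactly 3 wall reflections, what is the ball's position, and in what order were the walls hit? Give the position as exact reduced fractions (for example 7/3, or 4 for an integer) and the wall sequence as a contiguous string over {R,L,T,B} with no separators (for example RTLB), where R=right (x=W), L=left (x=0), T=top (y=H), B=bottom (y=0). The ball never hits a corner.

1. t=2 → L at (0,8); v=(1,-1)
2. t=8 → B at (8,0); v=(1,1)
3. t=3 → R at (11,3); v=(-1,1)

Final position: (11,3)
Wall sequence: LBR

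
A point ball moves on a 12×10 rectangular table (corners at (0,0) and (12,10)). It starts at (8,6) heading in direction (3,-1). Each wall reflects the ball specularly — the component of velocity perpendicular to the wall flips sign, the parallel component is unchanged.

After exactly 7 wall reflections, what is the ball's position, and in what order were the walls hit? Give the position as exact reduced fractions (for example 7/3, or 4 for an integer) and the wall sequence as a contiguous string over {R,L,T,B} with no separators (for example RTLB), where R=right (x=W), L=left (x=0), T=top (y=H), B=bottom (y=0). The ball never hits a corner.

1. t=4/3 → R at (12,14/3); v=(-3,-1)
2. t=4 → L at (0,2/3); v=(3,-1)
3. t=2/3 → B at (2,0); v=(3,1)
4. t=10/3 → R at (12,10/3); v=(-3,1)
5. t=4 → L at (0,22/3); v=(3,1)
6. t=8/3 → T at (8,10); v=(3,-1)
7. t=4/3 → R at (12,26/3); v=(-3,-1)

Final position: (12,26/3)
Wall sequence: RLBRLTR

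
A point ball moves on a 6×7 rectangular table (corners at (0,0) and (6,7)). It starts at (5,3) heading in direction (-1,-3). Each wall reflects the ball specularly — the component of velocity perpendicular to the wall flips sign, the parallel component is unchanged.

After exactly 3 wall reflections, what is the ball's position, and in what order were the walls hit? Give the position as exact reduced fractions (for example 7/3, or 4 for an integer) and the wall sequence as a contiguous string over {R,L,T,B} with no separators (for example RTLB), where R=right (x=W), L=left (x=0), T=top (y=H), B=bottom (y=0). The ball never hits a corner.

Final position: (0,2)
Wall sequence: BTL

1. t=1 → B at (4,0); v=(-1,3)
2. t=7/3 → T at (5/3,7); v=(-1,-3)
3. t=5/3 → L at (0,2); v=(1,-3)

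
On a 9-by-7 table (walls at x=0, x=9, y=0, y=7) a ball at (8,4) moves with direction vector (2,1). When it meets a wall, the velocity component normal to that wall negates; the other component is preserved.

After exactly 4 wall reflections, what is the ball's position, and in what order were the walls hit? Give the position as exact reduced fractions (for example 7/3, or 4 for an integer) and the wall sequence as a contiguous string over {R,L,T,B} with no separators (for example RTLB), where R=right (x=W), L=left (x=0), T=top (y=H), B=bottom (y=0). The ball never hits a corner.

Final position: (9,1/2)
Wall sequence: RTLR

1. t=1/2 → R at (9,9/2); v=(-2,1)
2. t=5/2 → T at (4,7); v=(-2,-1)
3. t=2 → L at (0,5); v=(2,-1)
4. t=9/2 → R at (9,1/2); v=(-2,-1)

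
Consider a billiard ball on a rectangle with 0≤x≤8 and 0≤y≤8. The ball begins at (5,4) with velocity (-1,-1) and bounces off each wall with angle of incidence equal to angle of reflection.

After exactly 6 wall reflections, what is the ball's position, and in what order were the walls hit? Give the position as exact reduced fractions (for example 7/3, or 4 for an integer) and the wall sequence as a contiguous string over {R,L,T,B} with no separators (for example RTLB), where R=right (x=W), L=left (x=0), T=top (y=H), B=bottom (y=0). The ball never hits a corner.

Final position: (0,1)
Wall sequence: BLTRBL

1. t=4 → B at (1,0); v=(-1,1)
2. t=1 → L at (0,1); v=(1,1)
3. t=7 → T at (7,8); v=(1,-1)
4. t=1 → R at (8,7); v=(-1,-1)
5. t=7 → B at (1,0); v=(-1,1)
6. t=1 → L at (0,1); v=(1,1)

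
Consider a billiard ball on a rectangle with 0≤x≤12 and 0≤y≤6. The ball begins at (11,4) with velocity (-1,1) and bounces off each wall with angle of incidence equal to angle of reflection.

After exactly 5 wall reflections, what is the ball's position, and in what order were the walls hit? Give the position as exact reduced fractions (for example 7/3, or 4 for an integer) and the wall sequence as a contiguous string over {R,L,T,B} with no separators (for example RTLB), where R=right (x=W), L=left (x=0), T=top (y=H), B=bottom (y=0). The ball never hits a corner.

1. t=2 → T at (9,6); v=(-1,-1)
2. t=6 → B at (3,0); v=(-1,1)
3. t=3 → L at (0,3); v=(1,1)
4. t=3 → T at (3,6); v=(1,-1)
5. t=6 → B at (9,0); v=(1,1)

Final position: (9,0)
Wall sequence: TBLTB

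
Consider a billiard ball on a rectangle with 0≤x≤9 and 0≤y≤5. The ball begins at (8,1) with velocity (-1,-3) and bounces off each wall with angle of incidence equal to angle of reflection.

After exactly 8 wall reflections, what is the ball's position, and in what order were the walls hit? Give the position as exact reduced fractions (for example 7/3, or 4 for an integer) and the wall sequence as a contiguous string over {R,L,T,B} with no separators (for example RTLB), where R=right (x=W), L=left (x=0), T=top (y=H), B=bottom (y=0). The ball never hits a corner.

1. t=1/3 → B at (23/3,0); v=(-1,3)
2. t=5/3 → T at (6,5); v=(-1,-3)
3. t=5/3 → B at (13/3,0); v=(-1,3)
4. t=5/3 → T at (8/3,5); v=(-1,-3)
5. t=5/3 → B at (1,0); v=(-1,3)
6. t=1 → L at (0,3); v=(1,3)
7. t=2/3 → T at (2/3,5); v=(1,-3)
8. t=5/3 → B at (7/3,0); v=(1,3)

Final position: (7/3,0)
Wall sequence: BTBTBLTB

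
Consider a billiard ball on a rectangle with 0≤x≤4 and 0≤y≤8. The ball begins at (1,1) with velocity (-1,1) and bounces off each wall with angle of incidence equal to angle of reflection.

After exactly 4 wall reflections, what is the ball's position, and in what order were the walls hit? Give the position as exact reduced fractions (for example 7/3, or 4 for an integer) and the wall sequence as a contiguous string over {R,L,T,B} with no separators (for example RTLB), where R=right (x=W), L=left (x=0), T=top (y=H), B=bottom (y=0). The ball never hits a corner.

Final position: (0,6)
Wall sequence: LRTL

1. t=1 → L at (0,2); v=(1,1)
2. t=4 → R at (4,6); v=(-1,1)
3. t=2 → T at (2,8); v=(-1,-1)
4. t=2 → L at (0,6); v=(1,-1)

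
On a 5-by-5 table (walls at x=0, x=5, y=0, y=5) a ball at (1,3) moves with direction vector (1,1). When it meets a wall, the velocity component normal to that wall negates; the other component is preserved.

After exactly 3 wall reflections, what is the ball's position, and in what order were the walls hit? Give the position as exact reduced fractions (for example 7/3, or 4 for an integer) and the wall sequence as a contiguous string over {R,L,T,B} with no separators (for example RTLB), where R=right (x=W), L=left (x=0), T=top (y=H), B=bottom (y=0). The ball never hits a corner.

Final position: (2,0)
Wall sequence: TRB

1. t=2 → T at (3,5); v=(1,-1)
2. t=2 → R at (5,3); v=(-1,-1)
3. t=3 → B at (2,0); v=(-1,1)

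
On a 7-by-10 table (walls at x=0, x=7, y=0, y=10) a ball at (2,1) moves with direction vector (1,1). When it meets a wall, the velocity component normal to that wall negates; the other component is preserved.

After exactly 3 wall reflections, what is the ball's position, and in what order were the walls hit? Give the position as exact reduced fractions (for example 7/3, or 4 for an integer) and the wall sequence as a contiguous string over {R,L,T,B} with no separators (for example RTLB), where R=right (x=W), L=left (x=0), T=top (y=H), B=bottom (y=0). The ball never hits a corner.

1. t=5 → R at (7,6); v=(-1,1)
2. t=4 → T at (3,10); v=(-1,-1)
3. t=3 → L at (0,7); v=(1,-1)

Final position: (0,7)
Wall sequence: RTL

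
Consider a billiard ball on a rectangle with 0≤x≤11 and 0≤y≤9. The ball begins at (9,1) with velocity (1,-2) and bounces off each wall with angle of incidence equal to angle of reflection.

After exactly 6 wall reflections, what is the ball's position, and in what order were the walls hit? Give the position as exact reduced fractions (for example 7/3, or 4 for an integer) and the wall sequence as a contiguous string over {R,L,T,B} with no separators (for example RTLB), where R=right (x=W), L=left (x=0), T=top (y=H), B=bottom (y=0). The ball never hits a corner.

1. t=1/2 → B at (19/2,0); v=(1,2)
2. t=3/2 → R at (11,3); v=(-1,2)
3. t=3 → T at (8,9); v=(-1,-2)
4. t=9/2 → B at (7/2,0); v=(-1,2)
5. t=7/2 → L at (0,7); v=(1,2)
6. t=1 → T at (1,9); v=(1,-2)

Final position: (1,9)
Wall sequence: BRTBLT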